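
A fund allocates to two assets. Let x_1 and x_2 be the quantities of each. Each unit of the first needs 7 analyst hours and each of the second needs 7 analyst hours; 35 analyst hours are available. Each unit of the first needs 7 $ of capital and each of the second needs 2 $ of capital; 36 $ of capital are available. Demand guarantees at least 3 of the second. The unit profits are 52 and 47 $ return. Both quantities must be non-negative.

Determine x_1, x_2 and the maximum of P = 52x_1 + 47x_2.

At the optimal vertex, 7x_1 + 7x_2 = 35 and x_2 = 3.
Solving simultaneously gives x_1 = 2, x_2 = 3.

x_1 = 2, x_2 = 3, maximum P = 245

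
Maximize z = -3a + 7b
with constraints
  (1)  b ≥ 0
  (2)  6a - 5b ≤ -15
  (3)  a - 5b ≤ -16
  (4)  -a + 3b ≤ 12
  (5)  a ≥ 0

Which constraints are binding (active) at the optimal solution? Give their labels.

(4) and (5)

Vertices and z = -3a + 7b:
  (1/5, 81/25) → z = 552/25
  (15/13, 57/13) → z = 354/13
  (0, 16/5) → z = 112/5
  (0, 4) → z = 28

The maximum is at (0, 4). Substituting into each constraint, equality holds for (4) and (5); the remaining constraints have slack.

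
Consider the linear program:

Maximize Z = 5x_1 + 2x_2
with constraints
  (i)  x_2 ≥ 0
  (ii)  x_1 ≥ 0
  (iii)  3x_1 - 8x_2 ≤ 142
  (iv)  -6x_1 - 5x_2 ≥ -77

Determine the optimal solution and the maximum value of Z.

x_1 = 77/6, x_2 = 0, maximum Z = 385/6

Corner points and Z = 5x_1 + 2x_2:
  (0, 0) → Z = 0
  (77/6, 0) → Z = 385/6
  (0, 77/5) → Z = 154/5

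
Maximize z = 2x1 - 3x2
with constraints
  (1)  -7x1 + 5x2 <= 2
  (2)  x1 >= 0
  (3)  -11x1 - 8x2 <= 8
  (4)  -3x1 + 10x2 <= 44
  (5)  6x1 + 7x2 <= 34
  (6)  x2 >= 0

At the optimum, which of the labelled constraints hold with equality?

(5) and (6)

Feasible corners and z = 2x1 - 3x2:
  (0, 2/5) → z = -6/5
  (156/79, 250/79) → z = -438/79
  (0, 0) → z = 0
  (17/3, 0) → z = 34/3

The maximum is at (17/3, 0). Substituting into each constraint, equality holds for (5) and (6); the remaining constraints have slack.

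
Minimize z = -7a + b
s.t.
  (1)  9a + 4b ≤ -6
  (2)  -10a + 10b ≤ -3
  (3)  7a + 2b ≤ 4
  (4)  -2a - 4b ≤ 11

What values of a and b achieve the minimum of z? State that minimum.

a = 5/7, b = -87/28, minimum z = -227/28

Vertices and z = -7a + b:
  (-24/65, -87/130) → z = 249/130
  (5/7, -87/28) → z = -227/28
  (-49/30, -29/15) → z = 19/2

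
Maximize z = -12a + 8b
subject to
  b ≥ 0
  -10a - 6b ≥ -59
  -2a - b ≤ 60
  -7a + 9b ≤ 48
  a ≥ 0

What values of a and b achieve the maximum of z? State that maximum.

a = 0, b = 16/3, maximum z = 128/3

Corner points and z = -12a + 8b:
  (59/10, 0) → z = -354/5
  (0, 0) → z = 0
  (81/44, 893/132) → z = 1057/33
  (0, 16/3) → z = 128/3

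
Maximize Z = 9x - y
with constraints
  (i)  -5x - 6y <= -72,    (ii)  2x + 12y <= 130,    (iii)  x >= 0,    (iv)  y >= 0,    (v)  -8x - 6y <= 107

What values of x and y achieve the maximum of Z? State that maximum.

x = 65, y = 0, maximum Z = 585

Feasible corners and Z = 9x - y:
  (7/4, 253/24) → Z = 125/24
  (72/5, 0) → Z = 648/5
  (65, 0) → Z = 585

The binding constraints are 2x + 12y = 130 and y = 0.
Solving simultaneously gives x = 65, y = 0.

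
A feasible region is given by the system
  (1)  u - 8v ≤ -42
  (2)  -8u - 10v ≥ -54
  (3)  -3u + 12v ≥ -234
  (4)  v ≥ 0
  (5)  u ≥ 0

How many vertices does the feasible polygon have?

3

Intersecting each pair of boundary lines and keeping only the points that satisfy every inequality leaves:
  (6/37, 195/37)
  (0, 21/4)
  (0, 27/5)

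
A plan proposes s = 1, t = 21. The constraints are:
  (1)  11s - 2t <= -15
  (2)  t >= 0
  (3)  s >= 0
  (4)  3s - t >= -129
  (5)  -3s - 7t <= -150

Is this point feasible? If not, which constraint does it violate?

(1): -31 ≤ -15 ✓
(2): 21 ≥ 0 ✓
(3): 1 ≥ 0 ✓
(4): -18 ≥ -129 ✓
(5): -150 ≤ -150 ✓

feasible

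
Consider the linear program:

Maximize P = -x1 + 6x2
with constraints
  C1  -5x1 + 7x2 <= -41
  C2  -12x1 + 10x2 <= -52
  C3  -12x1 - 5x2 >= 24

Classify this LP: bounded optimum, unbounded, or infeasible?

Corner points and P = -x1 + 6x2:
  (-23/17, -116/17) → P = -673/17
  (37/109, -612/109) → P = -3709/109
The feasible region has finitely many vertices and no improving ray; the maximum is -3709/109 at (37/109, -612/109).

bounded optimum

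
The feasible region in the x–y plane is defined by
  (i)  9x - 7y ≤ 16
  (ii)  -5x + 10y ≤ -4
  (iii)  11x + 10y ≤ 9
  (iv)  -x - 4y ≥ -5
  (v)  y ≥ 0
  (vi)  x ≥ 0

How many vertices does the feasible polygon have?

The feasible vertices (each the meet of two boundaries and inside every other half-plane) are:
  (13/16, 1/160)
  (4/5, 0)
  (9/11, 0)

3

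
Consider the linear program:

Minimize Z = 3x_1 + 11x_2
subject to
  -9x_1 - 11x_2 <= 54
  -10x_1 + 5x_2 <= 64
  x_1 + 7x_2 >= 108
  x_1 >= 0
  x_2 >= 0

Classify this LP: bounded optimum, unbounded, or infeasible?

bounded optimum

Extreme points and Z = 3x_1 + 11x_2:
  (92/75, 1144/75) → Z = 2572/15
  (108, 0) → Z = 324
The feasible region has finitely many vertices and no improving ray; the minimum is 2572/15 at (92/75, 1144/75).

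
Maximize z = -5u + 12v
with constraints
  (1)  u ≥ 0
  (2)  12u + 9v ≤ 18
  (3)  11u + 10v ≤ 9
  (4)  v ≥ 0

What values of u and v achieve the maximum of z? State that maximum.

Extreme points and z = -5u + 12v:
  (0, 9/10) → z = 54/5
  (0, 0) → z = 0
  (9/11, 0) → z = -45/11

The optimum lies where u = 0 and 11u + 10v = 9.
Solving simultaneously gives u = 0, v = 9/10.

u = 0, v = 9/10, maximum z = 54/5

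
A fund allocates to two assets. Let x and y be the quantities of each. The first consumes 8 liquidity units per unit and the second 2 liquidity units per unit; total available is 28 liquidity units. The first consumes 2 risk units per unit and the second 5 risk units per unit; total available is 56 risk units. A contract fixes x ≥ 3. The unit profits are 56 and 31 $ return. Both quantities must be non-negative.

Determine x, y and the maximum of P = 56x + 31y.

x = 3, y = 2, maximum P = 230

Feasible corners and P = 56x + 31y:
  (7/2, 0) → P = 196
  (3, 0) → P = 168
  (3, 2) → P = 230

The binding constraints are 8x + 2y = 28 and x = 3.
Solving simultaneously gives x = 3, y = 2.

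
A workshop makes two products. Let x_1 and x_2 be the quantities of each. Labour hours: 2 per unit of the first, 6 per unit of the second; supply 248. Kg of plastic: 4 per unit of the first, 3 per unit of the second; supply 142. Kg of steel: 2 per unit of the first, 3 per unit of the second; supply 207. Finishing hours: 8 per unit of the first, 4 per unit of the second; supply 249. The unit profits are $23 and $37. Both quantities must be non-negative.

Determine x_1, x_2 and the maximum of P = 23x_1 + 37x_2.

x_1 = 6, x_2 = 118/3, maximum P = 4780/3

Extreme points and P = 23x_1 + 37x_2:
  (0, 0) → P = 0
  (0, 124/3) → P = 4588/3
  (249/8, 0) → P = 5727/8
  (6, 118/3) → P = 4780/3
  (179/8, 35/2) → P = 9297/8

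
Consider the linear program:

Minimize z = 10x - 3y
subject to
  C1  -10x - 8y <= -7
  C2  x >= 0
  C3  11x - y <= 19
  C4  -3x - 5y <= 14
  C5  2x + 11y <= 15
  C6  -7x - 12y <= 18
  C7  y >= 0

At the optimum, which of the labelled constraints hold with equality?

C2 and C5

Corner points and z = 10x - 3y:
  (0, 7/8) → z = -21/8
  (7/10, 0) → z = 7
  (0, 15/11) → z = -45/11
  (224/123, 127/123) → z = 1859/123
  (19/11, 0) → z = 190/11

The minimum is at (0, 15/11). Substituting into each constraint, equality holds for C2 and C5; the remaining constraints have slack.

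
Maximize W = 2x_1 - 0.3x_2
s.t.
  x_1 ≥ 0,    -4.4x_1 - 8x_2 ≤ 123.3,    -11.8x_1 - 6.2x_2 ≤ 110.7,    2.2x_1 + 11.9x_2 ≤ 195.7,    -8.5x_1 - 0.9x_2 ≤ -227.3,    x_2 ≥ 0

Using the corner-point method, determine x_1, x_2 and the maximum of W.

x_1 = 1957/22, x_2 = 0, maximum W = 1957/11

Extreme points and W = 2x_1 - 0.3x_2:
  (252874/9917, 116339/9917) → W = 4708463/99170
  (1957/22, 0) → W = 1957/11
  (2273/85, 0) → W = 4546/85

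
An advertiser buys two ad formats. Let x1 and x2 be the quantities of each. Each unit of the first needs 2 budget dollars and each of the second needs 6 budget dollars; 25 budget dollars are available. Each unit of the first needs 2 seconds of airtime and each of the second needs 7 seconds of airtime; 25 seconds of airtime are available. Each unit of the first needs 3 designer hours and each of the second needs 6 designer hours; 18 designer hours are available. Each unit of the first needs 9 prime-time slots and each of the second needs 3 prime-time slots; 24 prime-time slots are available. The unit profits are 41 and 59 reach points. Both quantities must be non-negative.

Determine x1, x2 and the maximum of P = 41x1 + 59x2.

x1 = 2, x2 = 2, maximum P = 200

Feasible corners and P = 41x1 + 59x2:
  (0, 0) → P = 0
  (0, 3) → P = 177
  (8/3, 0) → P = 328/3
  (2, 2) → P = 200

At the optimal vertex, 3x1 + 6x2 = 18 and 9x1 + 3x2 = 24.
Solving simultaneously gives x1 = 2, x2 = 2.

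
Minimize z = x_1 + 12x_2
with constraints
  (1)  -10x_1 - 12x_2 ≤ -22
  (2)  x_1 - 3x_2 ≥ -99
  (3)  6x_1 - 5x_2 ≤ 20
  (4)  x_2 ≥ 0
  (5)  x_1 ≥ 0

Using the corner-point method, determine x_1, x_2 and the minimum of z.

x_1 = 11/5, x_2 = 0, minimum z = 11/5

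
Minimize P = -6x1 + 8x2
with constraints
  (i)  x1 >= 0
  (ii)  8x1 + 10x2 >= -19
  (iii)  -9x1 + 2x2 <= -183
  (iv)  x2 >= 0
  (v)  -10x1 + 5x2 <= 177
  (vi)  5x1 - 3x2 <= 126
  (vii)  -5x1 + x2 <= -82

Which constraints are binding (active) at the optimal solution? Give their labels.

(iv) and (vi)

Extreme points and P = -6x1 + 8x2:
  (61/3, 0) → P = -122
  (1269/25, 3423/25) → P = 3954/5
  (126/5, 0) → P = -756/5
The feasible region is unbounded (it extends along (1, 2), (3, 5)), but P strictly increases along every unbounded feasible direction, so there is no improving ray and the minimum is attained at a vertex.

The minimum is at (126/5, 0). Substituting into each constraint, equality holds for (iv) and (vi); the remaining constraints have slack.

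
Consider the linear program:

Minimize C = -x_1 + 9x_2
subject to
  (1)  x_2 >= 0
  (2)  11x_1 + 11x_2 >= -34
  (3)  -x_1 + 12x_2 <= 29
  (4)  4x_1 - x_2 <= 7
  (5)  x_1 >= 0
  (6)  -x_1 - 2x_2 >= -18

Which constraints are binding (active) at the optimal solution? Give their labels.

Vertices and C = -x_1 + 9x_2:
  (7/4, 0) → C = -7/4
  (0, 0) → C = 0
  (113/47, 123/47) → C = 994/47
  (0, 29/12) → C = 87/4

The minimum is at (7/4, 0). Substituting into each constraint, equality holds for (1) and (4); the remaining constraints have slack.

(1) and (4)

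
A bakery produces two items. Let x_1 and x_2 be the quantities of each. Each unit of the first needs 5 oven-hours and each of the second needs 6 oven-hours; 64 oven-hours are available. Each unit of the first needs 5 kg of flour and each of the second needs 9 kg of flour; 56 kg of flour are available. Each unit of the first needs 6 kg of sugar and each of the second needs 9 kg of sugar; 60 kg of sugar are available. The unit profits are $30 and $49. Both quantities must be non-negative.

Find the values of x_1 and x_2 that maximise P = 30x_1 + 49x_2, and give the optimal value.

Feasible corners and P = 30x_1 + 49x_2:
  (0, 0) → P = 0
  (0, 56/9) → P = 2744/9
  (10, 0) → P = 300
  (4, 4) → P = 316

x_1 = 4, x_2 = 4, maximum P = 316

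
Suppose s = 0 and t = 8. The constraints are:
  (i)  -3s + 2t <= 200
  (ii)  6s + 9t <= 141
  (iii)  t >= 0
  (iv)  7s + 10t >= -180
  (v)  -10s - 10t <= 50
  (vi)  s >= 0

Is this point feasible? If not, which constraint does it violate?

(i): 16 ≤ 200 ✓
(ii): 72 ≤ 141 ✓
(iii): 8 ≥ 0 ✓
(iv): 80 ≥ -180 ✓
(v): -80 ≤ 50 ✓
(vi): 0 ≥ 0 ✓

feasible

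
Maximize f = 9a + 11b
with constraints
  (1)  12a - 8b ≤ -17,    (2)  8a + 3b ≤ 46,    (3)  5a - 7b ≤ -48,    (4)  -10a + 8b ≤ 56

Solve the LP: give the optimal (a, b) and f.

a = 100/47, b = 454/47, maximum f = 5894/47

Feasible corners and f = 9a + 11b:
  (178/71, 614/71) → f = 8356/71
  (100/47, 454/47) → f = 5894/47
  (-4/15, 20/3) → f = 1064/15

At the optimal vertex, 8a + 3b = 46 and -10a + 8b = 56.
Solving simultaneously gives a = 100/47, b = 454/47.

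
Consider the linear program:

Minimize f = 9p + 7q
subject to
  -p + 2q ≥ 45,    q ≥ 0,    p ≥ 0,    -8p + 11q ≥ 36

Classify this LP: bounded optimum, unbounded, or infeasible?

Vertices and f = 9p + 7q:
  (0, 45/2) → f = 315/2
  (423/5, 324/5) → f = 1215
The feasible region has finitely many vertices and no improving ray; the minimum is 315/2 at (0, 45/2).

bounded optimum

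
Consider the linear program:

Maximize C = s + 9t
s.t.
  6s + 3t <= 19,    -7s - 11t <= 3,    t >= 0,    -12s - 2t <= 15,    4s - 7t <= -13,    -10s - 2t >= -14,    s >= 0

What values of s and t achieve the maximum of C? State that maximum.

Feasible corners and C = s + 9t:
  (2/9, 53/9) → C = 479/9
  (0, 19/3) → C = 57
  (12/13, 31/13) → C = 291/13
  (0, 13/7) → C = 117/7

s = 0, t = 19/3, maximum C = 57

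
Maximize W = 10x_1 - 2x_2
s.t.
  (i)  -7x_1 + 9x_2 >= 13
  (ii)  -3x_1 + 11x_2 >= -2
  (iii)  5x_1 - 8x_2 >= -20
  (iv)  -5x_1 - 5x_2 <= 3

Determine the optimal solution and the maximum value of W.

x_1 = 76/11, x_2 = 75/11, maximum W = 610/11

Extreme points and W = 10x_1 - 2x_2:
  (76/11, 75/11) → W = 610/11
  (-23/20, 11/20) → W = -63/5
  (-124/65, 17/13) → W = -282/13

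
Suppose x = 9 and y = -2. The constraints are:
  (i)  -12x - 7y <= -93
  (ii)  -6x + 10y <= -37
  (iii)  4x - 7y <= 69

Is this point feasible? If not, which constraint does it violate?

(i): -94 ≤ -93 ✓
(ii): -74 ≤ -37 ✓
(iii): 50 ≤ 69 ✓

feasible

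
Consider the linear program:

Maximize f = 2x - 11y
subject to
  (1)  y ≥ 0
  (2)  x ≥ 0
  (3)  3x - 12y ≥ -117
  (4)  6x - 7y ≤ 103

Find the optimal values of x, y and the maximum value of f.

x = 103/6, y = 0, maximum f = 103/3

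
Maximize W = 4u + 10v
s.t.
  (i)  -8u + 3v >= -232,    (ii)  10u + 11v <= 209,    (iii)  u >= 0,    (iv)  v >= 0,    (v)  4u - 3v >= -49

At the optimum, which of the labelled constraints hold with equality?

(ii) and (v)

Corner points and W = 4u + 10v:
  (209/10, 0) → W = 418/5
  (44/37, 663/37) → W = 6806/37
  (0, 0) → W = 0
  (0, 49/3) → W = 490/3

The maximum is at (44/37, 663/37). Substituting into each constraint, equality holds for (ii) and (v); the remaining constraints have slack.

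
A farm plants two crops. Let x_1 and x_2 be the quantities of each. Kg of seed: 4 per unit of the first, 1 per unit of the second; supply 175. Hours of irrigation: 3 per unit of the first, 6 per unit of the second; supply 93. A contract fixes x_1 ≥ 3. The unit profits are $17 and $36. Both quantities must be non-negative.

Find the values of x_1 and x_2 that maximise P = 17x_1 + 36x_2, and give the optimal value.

Corner points and P = 17x_1 + 36x_2:
  (31, 0) → P = 527
  (3, 0) → P = 51
  (3, 14) → P = 555

The optimum lies where 3x_1 + 6x_2 = 93 and x_1 = 3.
Solving simultaneously gives x_1 = 3, x_2 = 14.

x_1 = 3, x_2 = 14, maximum P = 555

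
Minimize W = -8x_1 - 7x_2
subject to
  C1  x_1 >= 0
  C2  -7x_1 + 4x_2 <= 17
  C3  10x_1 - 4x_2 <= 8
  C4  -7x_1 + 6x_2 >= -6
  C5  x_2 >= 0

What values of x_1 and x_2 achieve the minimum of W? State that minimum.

Vertices and W = -8x_1 - 7x_2:
  (0, 17/4) → W = -119/4
  (0, 0) → W = 0
  (25/3, 113/6) → W = -397/2
  (4/5, 0) → W = -32/5

The optimum lies where -7x_1 + 4x_2 = 17 and 10x_1 - 4x_2 = 8.
Solving simultaneously gives x_1 = 25/3, x_2 = 113/6.

x_1 = 25/3, x_2 = 113/6, minimum W = -397/2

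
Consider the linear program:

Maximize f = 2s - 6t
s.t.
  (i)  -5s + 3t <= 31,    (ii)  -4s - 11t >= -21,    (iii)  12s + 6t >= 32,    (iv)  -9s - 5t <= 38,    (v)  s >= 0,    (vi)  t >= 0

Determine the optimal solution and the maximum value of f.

Feasible corners and f = 2s - 6t:
  (113/54, 31/27) → f = -73/27
  (21/4, 0) → f = 21/2
  (8/3, 0) → f = 16/3

s = 21/4, t = 0, maximum f = 21/2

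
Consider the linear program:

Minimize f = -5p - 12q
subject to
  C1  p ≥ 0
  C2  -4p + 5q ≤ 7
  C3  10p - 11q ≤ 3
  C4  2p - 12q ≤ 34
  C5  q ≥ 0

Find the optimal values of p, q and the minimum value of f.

p = 46/3, q = 41/3, minimum f = -722/3

Extreme points and f = -5p - 12q:
  (0, 7/5) → f = -84/5
  (0, 0) → f = 0
  (46/3, 41/3) → f = -722/3
  (3/10, 0) → f = -3/2

The binding constraints are -4p + 5q = 7 and 10p - 11q = 3.
Solving simultaneously gives p = 46/3, q = 41/3.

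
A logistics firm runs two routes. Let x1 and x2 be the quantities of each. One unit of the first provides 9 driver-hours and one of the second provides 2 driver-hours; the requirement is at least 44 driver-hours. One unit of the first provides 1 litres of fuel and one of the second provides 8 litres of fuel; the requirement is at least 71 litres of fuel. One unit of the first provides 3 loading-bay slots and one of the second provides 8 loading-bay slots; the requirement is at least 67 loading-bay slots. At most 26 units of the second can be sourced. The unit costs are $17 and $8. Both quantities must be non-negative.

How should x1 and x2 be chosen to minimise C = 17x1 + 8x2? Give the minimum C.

x1 = 3, x2 = 17/2, minimum C = 119

Corner points and C = 17x1 + 8x2:
  (0, 22) → C = 176
  (0, 26) → C = 208
  (71, 0) → C = 1207
  (3, 17/2) → C = 119
The feasible region is unbounded (it extends along (1, 0)), but C strictly increases along every unbounded feasible direction, so there is no improving ray and the minimum is attained at a vertex.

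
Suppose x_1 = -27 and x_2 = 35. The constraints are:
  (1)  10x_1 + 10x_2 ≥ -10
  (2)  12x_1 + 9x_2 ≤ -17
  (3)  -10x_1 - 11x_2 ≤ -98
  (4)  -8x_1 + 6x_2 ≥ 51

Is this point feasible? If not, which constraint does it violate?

not feasible — violates (2)

Constraint (2): 12x_1 + 9x_2 = -9, which is not ≤ -17. All other constraints are satisfied.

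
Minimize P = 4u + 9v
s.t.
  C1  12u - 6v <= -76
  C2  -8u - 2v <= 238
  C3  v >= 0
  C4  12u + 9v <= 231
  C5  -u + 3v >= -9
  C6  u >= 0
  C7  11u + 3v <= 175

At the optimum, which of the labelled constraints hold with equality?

Extreme points and P = 4u + 9v:
  (39/10, 307/15) → P = 999/5
  (0, 38/3) → P = 114
  (0, 77/3) → P = 231

The minimum is at (0, 38/3). Substituting into each constraint, equality holds for C1 and C6; the remaining constraints have slack.

C1 and C6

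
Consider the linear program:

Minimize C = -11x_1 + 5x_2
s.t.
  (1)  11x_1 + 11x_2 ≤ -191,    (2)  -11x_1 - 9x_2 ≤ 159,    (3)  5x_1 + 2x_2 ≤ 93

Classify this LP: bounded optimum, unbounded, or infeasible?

bounded optimum

Feasible corners and C = -11x_1 + 5x_2:
  (-15/11, -16) → C = -65
  (1405/33, -1978/33) → C = -25345/33
  (1155/23, -1818/23) → C = -21795/23
The feasible region has finitely many vertices and no improving ray; the minimum is -21795/23 at (1155/23, -1818/23).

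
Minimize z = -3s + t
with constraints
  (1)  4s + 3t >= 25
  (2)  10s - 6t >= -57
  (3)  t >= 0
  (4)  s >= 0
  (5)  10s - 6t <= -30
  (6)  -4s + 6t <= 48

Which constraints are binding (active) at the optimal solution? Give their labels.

Corner points and z = -3s + t:
  (10/9, 185/27) → z = 95/27
  (1/6, 73/9) → z = 137/18
  (3, 10) → z = 1

The minimum is at (3, 10). Substituting into each constraint, equality holds for (5) and (6); the remaining constraints have slack.

(5) and (6)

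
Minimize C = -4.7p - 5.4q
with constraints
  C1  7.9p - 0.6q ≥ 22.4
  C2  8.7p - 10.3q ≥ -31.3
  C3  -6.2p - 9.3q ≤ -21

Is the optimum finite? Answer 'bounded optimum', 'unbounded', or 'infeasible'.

unbounded

From the feasible point (4990/1523, 8843/1523), moving in the direction (10.3, 8.7) keeps every constraint satisfied while C decreases without bound.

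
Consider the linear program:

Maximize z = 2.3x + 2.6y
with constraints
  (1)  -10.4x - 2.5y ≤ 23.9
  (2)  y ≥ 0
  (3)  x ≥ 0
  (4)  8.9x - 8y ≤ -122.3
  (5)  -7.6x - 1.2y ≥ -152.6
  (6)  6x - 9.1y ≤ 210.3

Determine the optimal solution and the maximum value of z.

x = 0, y = 763/6, maximum z = 9919/30

Vertices and z = 2.3x + 2.6y:
  (0, 1223/80) → z = 15899/400
  (0, 763/6) → z = 9919/30
  (26851/1787, 114381/3574) → z = 1052263/8935

The optimum lies where x = 0 and -7.6x - 1.2y = -152.6.
Solving simultaneously gives x = 0, y = 763/6.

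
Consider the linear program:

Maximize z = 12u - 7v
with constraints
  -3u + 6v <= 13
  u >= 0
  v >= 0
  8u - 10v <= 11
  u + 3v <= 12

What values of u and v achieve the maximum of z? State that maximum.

u = 9/2, v = 5/2, maximum z = 73/2

Extreme points and z = 12u - 7v:
  (0, 13/6) → z = -91/6
  (11/5, 49/15) → z = 53/15
  (0, 0) → z = 0
  (11/8, 0) → z = 33/2
  (9/2, 5/2) → z = 73/2

At the optimal vertex, 8u - 10v = 11 and u + 3v = 12.
Solving simultaneously gives u = 9/2, v = 5/2.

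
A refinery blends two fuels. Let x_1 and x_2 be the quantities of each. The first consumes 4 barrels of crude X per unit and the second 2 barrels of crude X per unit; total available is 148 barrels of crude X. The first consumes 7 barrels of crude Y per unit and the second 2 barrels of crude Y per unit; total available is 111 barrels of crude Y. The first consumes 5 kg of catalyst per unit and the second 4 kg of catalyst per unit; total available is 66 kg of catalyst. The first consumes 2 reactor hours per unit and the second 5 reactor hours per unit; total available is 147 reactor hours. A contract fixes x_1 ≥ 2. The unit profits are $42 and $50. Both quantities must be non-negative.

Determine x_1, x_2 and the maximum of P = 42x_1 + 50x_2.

x_1 = 2, x_2 = 14, maximum P = 784

Extreme points and P = 42x_1 + 50x_2:
  (66/5, 0) → P = 2772/5
  (2, 0) → P = 84
  (2, 14) → P = 784

The binding constraints are 5x_1 + 4x_2 = 66 and x_1 = 2.
Solving simultaneously gives x_1 = 2, x_2 = 14.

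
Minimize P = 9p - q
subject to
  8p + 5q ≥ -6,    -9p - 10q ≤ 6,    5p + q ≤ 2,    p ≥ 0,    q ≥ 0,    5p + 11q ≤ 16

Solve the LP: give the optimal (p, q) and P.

Corner points and P = 9p - q:
  (2/5, 0) → P = 18/5
  (3/25, 7/5) → P = -8/25
  (0, 0) → P = 0
  (0, 16/11) → P = -16/11

At the optimal vertex, p = 0 and 5p + 11q = 16.
Solving simultaneously gives p = 0, q = 16/11.

p = 0, q = 16/11, minimum P = -16/11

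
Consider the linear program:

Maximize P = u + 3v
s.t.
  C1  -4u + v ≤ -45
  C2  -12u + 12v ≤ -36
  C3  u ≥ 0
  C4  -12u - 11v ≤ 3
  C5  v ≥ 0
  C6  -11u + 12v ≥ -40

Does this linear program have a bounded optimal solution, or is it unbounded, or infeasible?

unbounded

From the feasible point (14, 11), moving in the direction (12, 11) keeps every constraint satisfied while P increases without bound.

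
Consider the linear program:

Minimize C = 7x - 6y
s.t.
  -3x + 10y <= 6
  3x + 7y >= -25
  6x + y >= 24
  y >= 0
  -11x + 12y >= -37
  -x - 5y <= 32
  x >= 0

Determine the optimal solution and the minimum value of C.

Extreme points and C = 7x - 6y:
  (26/7, 12/7) → C = 110/7
  (221/37, 177/74) → C = 1016/37
  (325/83, 42/83) → C = 2023/83

x = 26/7, y = 12/7, minimum C = 110/7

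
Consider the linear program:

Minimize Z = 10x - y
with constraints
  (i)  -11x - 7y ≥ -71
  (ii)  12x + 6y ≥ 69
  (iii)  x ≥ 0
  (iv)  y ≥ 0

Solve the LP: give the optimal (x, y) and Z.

x = 19/6, y = 31/6, minimum Z = 53/2

Feasible corners and Z = 10x - y:
  (19/6, 31/6) → Z = 53/2
  (71/11, 0) → Z = 710/11
  (23/4, 0) → Z = 115/2

The binding constraints are -11x - 7y = -71 and 12x + 6y = 69.
Solving simultaneously gives x = 19/6, y = 31/6.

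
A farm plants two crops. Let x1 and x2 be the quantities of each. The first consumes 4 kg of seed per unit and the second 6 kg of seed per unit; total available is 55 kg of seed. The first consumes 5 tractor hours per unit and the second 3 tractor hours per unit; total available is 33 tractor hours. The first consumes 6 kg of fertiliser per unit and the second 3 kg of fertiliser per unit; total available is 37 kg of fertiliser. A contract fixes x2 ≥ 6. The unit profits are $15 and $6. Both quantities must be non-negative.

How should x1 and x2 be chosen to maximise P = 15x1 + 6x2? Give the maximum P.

Feasible corners and P = 15x1 + 6x2:
  (0, 55/6) → P = 55
  (0, 6) → P = 36
  (11/6, 143/18) → P = 451/6
  (3, 6) → P = 81

x1 = 3, x2 = 6, maximum P = 81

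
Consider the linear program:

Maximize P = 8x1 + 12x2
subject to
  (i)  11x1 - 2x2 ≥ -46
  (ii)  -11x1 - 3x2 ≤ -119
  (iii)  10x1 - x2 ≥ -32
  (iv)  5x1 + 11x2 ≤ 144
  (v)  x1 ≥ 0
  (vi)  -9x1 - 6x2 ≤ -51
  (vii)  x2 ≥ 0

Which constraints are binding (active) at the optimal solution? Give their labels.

(iv) and (vii)

Feasible corners and P = 8x1 + 12x2:
  (877/106, 989/106) → P = 9442/53
  (119/11, 0) → P = 952/11
  (144/5, 0) → P = 1152/5

The maximum is at (144/5, 0). Substituting into each constraint, equality holds for (iv) and (vii); the remaining constraints have slack.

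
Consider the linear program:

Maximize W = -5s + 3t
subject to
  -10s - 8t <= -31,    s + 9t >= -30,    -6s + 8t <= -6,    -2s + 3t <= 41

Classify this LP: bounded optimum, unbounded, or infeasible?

Corner points and W = -5s + 3t:
  (519/82, -331/82) → W = -1794/41
  (37/16, 63/64) → W = -551/64
  (173, 129) → W = -478
The feasible region has finitely many vertices and no improving ray; the maximum is -551/64 at (37/16, 63/64).

bounded optimum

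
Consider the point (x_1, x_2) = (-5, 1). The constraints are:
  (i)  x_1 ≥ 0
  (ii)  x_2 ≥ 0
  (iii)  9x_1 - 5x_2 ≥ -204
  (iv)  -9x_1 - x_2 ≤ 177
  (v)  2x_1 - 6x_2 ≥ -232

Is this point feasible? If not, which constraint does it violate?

not feasible — violates (i)

Constraint (i): x_1 = -5, which is not ≥ 0. All other constraints are satisfied.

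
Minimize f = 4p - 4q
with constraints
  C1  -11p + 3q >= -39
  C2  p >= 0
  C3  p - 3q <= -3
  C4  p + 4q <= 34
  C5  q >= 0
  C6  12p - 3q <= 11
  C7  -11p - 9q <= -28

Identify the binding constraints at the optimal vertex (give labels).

C2 and C4

Feasible corners and f = 4p - 4q:
  (0, 17/2) → f = -34
  (0, 28/9) → f = -112/9
  (146/51, 397/51) → f = -1004/51
  (61/47, 215/141) → f = -128/141

The minimum is at (0, 17/2). Substituting into each constraint, equality holds for C2 and C4; the remaining constraints have slack.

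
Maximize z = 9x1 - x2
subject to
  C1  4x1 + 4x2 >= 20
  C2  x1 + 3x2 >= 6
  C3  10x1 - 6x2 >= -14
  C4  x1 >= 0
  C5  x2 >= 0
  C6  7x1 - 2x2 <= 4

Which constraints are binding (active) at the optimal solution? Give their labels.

C3 and C6

Vertices and z = 9x1 - x2:
  (1, 4) → z = 5
  (14/9, 31/9) → z = 95/9
  (26/11, 69/11) → z = 15

The maximum is at (26/11, 69/11). Substituting into each constraint, equality holds for C3 and C6; the remaining constraints have slack.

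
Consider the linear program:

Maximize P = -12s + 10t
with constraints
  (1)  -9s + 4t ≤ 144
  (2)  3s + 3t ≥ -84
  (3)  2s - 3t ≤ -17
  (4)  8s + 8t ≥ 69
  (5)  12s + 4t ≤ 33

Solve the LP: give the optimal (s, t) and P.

s = -37/7, t = 675/28, maximum P = 609/2

The optimum lies where -9s + 4t = 144 and 12s + 4t = 33.
Solving simultaneously gives s = -37/7, t = 675/28.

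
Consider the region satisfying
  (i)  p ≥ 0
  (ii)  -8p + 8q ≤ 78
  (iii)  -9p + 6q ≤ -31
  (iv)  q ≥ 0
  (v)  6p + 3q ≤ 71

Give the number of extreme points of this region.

3

Of the 10 pairwise boundary intersections, those satisfying every inequality are:
  (31/9, 0)
  (173/21, 151/21)
  (71/6, 0)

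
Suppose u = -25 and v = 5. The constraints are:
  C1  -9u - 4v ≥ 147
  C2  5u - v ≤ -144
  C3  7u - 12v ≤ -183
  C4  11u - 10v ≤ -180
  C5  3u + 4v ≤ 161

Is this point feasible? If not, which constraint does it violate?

Constraint C2: 5u - v = -130, which is not ≤ -144. All other constraints are satisfied.

not feasible — violates C2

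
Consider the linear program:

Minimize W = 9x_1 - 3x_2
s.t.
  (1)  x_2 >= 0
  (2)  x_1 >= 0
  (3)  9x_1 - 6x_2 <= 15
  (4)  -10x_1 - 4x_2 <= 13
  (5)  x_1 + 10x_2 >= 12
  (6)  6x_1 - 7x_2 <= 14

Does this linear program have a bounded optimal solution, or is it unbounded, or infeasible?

From the feasible point (0, 6/5), moving in the direction (0, 1) keeps every constraint satisfied while W decreases without bound.

unbounded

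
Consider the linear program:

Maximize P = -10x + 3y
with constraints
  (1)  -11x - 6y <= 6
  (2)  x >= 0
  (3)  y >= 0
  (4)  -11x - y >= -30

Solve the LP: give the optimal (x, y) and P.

x = 0, y = 30, maximum P = 90

Corner points and P = -10x + 3y:
  (0, 0) → P = 0
  (0, 30) → P = 90
  (30/11, 0) → P = -300/11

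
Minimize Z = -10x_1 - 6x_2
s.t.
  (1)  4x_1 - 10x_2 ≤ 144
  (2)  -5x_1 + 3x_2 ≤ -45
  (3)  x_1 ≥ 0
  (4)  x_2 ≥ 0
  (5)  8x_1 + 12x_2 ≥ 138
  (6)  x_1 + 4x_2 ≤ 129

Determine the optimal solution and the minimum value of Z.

x_1 = 933/13, x_2 = 186/13, minimum Z = -10446/13

Feasible corners and Z = -10x_1 - 6x_2:
  (36, 0) → Z = -360
  (933/13, 186/13) → Z = -10446/13
  (159/14, 55/14) → Z = -960/7
  (567/23, 600/23) → Z = -9270/23
  (69/4, 0) → Z = -345/2

The optimum lies where 4x_1 - 10x_2 = 144 and x_1 + 4x_2 = 129.
Solving simultaneously gives x_1 = 933/13, x_2 = 186/13.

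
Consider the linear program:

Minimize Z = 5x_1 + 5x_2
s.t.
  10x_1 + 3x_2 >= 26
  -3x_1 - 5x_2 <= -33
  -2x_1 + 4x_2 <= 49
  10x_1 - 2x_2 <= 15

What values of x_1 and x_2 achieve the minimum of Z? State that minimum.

x_1 = 31/41, x_2 = 252/41, minimum Z = 1415/41

Extreme points and Z = 5x_1 + 5x_2:
  (31/41, 252/41) → Z = 1415/41
  (-43/46, 271/23) → Z = 2495/46
  (141/56, 285/56) → Z = 1065/28
  (79/18, 130/9) → Z = 565/6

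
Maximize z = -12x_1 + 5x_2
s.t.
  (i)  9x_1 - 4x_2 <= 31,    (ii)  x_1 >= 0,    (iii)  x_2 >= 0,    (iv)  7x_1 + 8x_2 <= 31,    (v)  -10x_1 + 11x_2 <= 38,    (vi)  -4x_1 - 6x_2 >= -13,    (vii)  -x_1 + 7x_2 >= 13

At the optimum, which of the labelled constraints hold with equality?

Feasible corners and z = -12x_1 + 5x_2:
  (0, 13/6) → z = 65/6
  (0, 13/7) → z = 65/7
  (13/34, 65/34) → z = 169/34

The maximum is at (0, 13/6). Substituting into each constraint, equality holds for (ii) and (vi); the remaining constraints have slack.

(ii) and (vi)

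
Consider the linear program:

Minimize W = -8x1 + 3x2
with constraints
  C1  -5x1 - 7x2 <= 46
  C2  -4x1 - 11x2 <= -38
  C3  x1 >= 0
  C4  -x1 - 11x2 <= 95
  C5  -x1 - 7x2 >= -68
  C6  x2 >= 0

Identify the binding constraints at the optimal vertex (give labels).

Vertices and W = -8x1 + 3x2:
  (0, 38/11) → W = 114/11
  (19/2, 0) → W = -76
  (0, 68/7) → W = 204/7
  (68, 0) → W = -544

The minimum is at (68, 0). Substituting into each constraint, equality holds for C5 and C6; the remaining constraints have slack.

C5 and C6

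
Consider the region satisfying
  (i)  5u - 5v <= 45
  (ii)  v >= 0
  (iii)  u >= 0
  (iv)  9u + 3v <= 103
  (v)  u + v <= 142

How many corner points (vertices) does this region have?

The feasible vertices (each the meet of two boundaries and inside every other half-plane) are:
  (9, 0)
  (65/6, 11/6)
  (0, 0)
  (0, 103/3)

4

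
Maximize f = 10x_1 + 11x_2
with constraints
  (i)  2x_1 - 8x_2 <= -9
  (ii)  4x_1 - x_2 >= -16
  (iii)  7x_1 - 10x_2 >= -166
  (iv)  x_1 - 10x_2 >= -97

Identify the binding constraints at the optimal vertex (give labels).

(i) and (iv)

Feasible corners and f = 10x_1 + 11x_2:
  (-119/30, 2/15) → f = -191/5
  (343/6, 185/12) → f = 2965/4
  (-21/13, 124/13) → f = 1154/13

The maximum is at (343/6, 185/12). Substituting into each constraint, equality holds for (i) and (iv); the remaining constraints have slack.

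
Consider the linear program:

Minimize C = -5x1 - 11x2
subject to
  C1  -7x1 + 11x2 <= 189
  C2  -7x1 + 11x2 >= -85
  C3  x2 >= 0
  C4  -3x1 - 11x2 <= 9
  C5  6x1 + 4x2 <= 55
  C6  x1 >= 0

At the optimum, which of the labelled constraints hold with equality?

Feasible corners and C = -5x1 - 11x2:
  (55/6, 0) → C = -275/6
  (0, 0) → C = 0
  (0, 55/4) → C = -605/4

The minimum is at (0, 55/4). Substituting into each constraint, equality holds for C5 and C6; the remaining constraints have slack.

C5 and C6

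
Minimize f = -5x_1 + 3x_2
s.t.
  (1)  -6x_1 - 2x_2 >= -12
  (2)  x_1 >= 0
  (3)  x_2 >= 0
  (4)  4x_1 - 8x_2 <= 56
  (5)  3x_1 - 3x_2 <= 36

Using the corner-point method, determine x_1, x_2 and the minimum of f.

Corner points and f = -5x_1 + 3x_2:
  (0, 6) → f = 18
  (2, 0) → f = -10
  (0, 0) → f = 0

At the optimal vertex, -6x_1 - 2x_2 = -12 and x_2 = 0.
Solving simultaneously gives x_1 = 2, x_2 = 0.

x_1 = 2, x_2 = 0, minimum f = -10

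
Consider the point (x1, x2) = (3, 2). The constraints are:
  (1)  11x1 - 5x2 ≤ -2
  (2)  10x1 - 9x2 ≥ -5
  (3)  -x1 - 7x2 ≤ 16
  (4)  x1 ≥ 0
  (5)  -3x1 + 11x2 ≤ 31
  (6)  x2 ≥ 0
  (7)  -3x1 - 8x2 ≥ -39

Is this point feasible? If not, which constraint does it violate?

not feasible — violates (1)

Constraint (1): 11x1 - 5x2 = 23, which is not ≤ -2. All other constraints are satisfied.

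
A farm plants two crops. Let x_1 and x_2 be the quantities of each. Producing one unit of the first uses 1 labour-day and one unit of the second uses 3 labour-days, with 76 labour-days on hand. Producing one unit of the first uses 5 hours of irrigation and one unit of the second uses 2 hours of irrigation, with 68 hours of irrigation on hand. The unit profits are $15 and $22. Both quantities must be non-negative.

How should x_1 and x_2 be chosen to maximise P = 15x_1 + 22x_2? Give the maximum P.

Vertices and P = 15x_1 + 22x_2:
  (0, 0) → P = 0
  (0, 76/3) → P = 1672/3
  (68/5, 0) → P = 204
  (4, 24) → P = 588

The binding constraints are x_1 + 3x_2 = 76 and 5x_1 + 2x_2 = 68.
Solving simultaneously gives x_1 = 4, x_2 = 24.

x_1 = 4, x_2 = 24, maximum P = 588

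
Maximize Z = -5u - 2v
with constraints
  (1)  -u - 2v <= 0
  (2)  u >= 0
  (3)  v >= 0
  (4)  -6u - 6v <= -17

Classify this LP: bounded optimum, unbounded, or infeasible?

Vertices and Z = -5u - 2v:
  (0, 17/6) → Z = -17/3
  (17/6, 0) → Z = -85/6
The feasible region has finitely many vertices and no improving ray; the maximum is -17/3 at (0, 17/6).

bounded optimum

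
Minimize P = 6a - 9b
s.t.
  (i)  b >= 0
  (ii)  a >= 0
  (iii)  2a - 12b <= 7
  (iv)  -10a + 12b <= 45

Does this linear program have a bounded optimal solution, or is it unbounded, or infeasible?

unbounded

From the feasible point (0, 0), moving in the direction (12, 10) keeps every constraint satisfied while P decreases without bound.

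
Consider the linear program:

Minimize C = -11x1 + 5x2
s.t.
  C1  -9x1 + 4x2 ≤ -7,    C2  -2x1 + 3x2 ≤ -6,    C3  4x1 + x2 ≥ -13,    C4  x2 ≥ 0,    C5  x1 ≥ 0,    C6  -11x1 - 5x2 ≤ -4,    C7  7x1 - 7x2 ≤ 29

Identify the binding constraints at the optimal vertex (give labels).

Vertices and C = -11x1 + 5x2:
  (3, 0) → C = -33
  (45/7, 16/7) → C = -415/7
  (29/7, 0) → C = -319/7

The minimum is at (45/7, 16/7). Substituting into each constraint, equality holds for C2 and C7; the remaining constraints have slack.

C2 and C7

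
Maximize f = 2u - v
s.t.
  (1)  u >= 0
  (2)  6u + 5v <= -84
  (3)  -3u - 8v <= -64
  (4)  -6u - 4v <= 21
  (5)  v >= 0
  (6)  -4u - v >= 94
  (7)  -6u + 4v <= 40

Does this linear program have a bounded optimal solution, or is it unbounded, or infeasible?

The boundaries -4u - v = 94 and -6u + 4v = 40 meet at (-208/11, -202/11), but that point violates u ≥ 0. Every candidate vertex is excluded by some other constraint, so the feasible region is empty.

infeasible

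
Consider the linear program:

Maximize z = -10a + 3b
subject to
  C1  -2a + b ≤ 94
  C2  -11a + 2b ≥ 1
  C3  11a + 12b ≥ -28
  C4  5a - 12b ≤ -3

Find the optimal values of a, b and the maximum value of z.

Feasible corners and z = -10a + 3b:
  (187/7, 1032/7) → z = 1226/7
  (-1156/35, 978/35) → z = 14494/35
  (-3/61, 14/61) → z = 72/61
  (-31/16, -107/192) → z = 1133/64

The optimum lies where -2a + b = 94 and 11a + 12b = -28.
Solving simultaneously gives a = -1156/35, b = 978/35.

a = -1156/35, b = 978/35, maximum z = 14494/35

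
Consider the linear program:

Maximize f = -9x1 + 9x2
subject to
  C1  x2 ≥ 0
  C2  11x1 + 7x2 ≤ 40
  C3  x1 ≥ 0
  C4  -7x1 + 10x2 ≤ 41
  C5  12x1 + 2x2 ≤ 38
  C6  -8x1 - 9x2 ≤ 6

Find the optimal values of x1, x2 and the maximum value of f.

Corner points and f = -9x1 + 9x2:
  (0, 0) → f = 0
  (19/6, 0) → f = -57/2
  (113/159, 731/159) → f = 1854/53
  (3, 1) → f = -18
  (0, 41/10) → f = 369/10

The binding constraints are x1 = 0 and -7x1 + 10x2 = 41.
Solving simultaneously gives x1 = 0, x2 = 41/10.

x1 = 0, x2 = 41/10, maximum f = 369/10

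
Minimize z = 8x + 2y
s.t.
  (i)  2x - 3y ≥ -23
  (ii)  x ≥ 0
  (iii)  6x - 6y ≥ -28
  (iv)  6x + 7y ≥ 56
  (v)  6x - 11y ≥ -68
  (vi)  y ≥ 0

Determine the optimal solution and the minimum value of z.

x = 70/39, y = 84/13, minimum z = 1064/39

Extreme points and z = 8x + 2y:
  (70/39, 84/13) → z = 1064/39
  (10/3, 8) → z = 128/3
  (28/3, 0) → z = 224/3
The feasible region is unbounded (it extends along (11, 6), (1, 0)), but z strictly increases along every unbounded feasible direction, so there is no improving ray and the minimum is attained at a vertex.

At the optimal vertex, 6x - 6y = -28 and 6x + 7y = 56.
Solving simultaneously gives x = 70/39, y = 84/13.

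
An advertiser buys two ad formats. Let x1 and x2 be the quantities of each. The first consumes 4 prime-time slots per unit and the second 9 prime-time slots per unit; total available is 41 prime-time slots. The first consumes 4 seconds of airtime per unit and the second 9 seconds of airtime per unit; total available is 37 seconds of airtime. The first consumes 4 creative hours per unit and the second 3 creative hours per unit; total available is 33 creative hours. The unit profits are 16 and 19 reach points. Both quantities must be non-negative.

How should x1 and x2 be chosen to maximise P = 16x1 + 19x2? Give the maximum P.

Feasible corners and P = 16x1 + 19x2:
  (0, 0) → P = 0
  (0, 37/9) → P = 703/9
  (33/4, 0) → P = 132
  (31/4, 2/3) → P = 410/3

The binding constraints are 4x1 + 9x2 = 37 and 4x1 + 3x2 = 33.
Solving simultaneously gives x1 = 31/4, x2 = 2/3.

x1 = 31/4, x2 = 2/3, maximum P = 410/3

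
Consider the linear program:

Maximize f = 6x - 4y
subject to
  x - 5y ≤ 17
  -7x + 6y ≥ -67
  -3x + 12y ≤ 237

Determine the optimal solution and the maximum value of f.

At the optimal vertex, -7x + 6y = -67 and -3x + 12y = 237.
Solving simultaneously gives x = 371/11, y = 310/11.

x = 371/11, y = 310/11, maximum f = 986/11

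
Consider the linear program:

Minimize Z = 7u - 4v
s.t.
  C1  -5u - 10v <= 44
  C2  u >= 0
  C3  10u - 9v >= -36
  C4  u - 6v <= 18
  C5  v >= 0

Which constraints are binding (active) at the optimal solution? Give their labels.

Feasible corners and Z = 7u - 4v:
  (0, 4) → Z = -16
  (0, 0) → Z = 0
  (18, 0) → Z = 126
The feasible region is unbounded (it extends along (9, 10), (6, 1)), but Z strictly increases along every unbounded feasible direction, so there is no improving ray and the minimum is attained at a vertex.

The minimum is at (0, 4). Substituting into each constraint, equality holds for C2 and C3; the remaining constraints have slack.

C2 and C3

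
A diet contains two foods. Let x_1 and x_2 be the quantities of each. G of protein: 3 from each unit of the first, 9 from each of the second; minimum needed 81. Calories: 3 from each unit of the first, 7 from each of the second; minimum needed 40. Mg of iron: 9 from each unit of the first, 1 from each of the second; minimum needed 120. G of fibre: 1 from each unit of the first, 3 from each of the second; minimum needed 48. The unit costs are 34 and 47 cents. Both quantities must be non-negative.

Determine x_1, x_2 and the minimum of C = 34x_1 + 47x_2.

Vertices and C = 34x_1 + 47x_2:
  (0, 120) → C = 5640
  (48, 0) → C = 1632
  (12, 12) → C = 972
The feasible region is unbounded (it extends along (0, 1), (1, 0)), but C strictly increases along every unbounded feasible direction, so there is no improving ray and the minimum is attained at a vertex.

At the optimal vertex, 9x_1 + x_2 = 120 and x_1 + 3x_2 = 48.
Solving simultaneously gives x_1 = 12, x_2 = 12.

x_1 = 12, x_2 = 12, minimum C = 972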